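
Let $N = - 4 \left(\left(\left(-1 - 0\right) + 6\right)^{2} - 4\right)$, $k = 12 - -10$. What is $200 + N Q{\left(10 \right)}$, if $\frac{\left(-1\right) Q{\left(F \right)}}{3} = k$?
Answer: $5744$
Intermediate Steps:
$k = 22$ ($k = 12 + 10 = 22$)
$Q{\left(F \right)} = -66$ ($Q{\left(F \right)} = \left(-3\right) 22 = -66$)
$N = -84$ ($N = - 4 \left(\left(\left(-1 + 0\right) + 6\right)^{2} - 4\right) = - 4 \left(\left(-1 + 6\right)^{2} - 4\right) = - 4 \left(5^{2} - 4\right) = - 4 \left(25 - 4\right) = \left(-4\right) 21 = -84$)
$200 + N Q{\left(10 \right)} = 200 - -5544 = 200 + 5544 = 5744$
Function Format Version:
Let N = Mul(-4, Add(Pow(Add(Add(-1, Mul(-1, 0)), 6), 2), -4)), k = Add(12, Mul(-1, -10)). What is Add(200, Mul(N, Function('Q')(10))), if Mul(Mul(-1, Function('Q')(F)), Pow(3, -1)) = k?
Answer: 5744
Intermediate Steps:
k = 22 (k = Add(12, 10) = 22)
Function('Q')(F) = -66 (Function('Q')(F) = Mul(-3, 22) = -66)
N = -84 (N = Mul(-4, Add(Pow(Add(Add(-1, 0), 6), 2), -4)) = Mul(-4, Add(Pow(Add(-1, 6), 2), -4)) = Mul(-4, Add(Pow(5, 2), -4)) = Mul(-4, Add(25, -4)) = Mul(-4, 21) = -84)
Add(200, Mul(N, Function('Q')(10))) = Add(200, Mul(-84, -66)) = Add(200, 5544) = 5744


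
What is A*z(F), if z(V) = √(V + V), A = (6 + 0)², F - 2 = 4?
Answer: 72*√3 ≈ 124.71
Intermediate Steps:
F = 6 (F = 2 + 4 = 6)
A = 36 (A = 6² = 36)
z(V) = √2*√V (z(V) = √(2*V) = √2*√V)
A*z(F) = 36*(√2*√6) = 36*(2*√3) = 72*√3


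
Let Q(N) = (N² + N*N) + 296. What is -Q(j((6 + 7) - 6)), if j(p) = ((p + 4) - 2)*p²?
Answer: -389258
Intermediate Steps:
j(p) = p²*(2 + p) (j(p) = ((4 + p) - 2)*p² = (2 + p)*p² = p²*(2 + p))
Q(N) = 296 + 2*N² (Q(N) = (N² + N²) + 296 = 2*N² + 296 = 296 + 2*N²)
-Q(j((6 + 7) - 6)) = -(296 + 2*(((6 + 7) - 6)²*(2 + ((6 + 7) - 6)))²) = -(296 + 2*((13 - 6)²*(2 + (13 - 6)))²) = -(296 + 2*(7²*(2 + 7))²) = -(296 + 2*(49*9)²) = -(296 + 2*441²) = -(296 + 2*194481) = -(296 + 388962) = -1*389258 = -389258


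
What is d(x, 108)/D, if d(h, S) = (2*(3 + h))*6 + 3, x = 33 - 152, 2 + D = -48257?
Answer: 1389/48259 ≈ 0.028782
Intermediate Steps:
D = -48259 (D = -2 - 48257 = -48259)
x = -119
d(h, S) = 39 + 12*h (d(h, S) = (6 + 2*h)*6 + 3 = (36 + 12*h) + 3 = 39 + 12*h)
d(x, 108)/D = (39 + 12*(-119))/(-48259) = (39 - 1428)*(-1/48259) = -1389*(-1/48259) = 1389/48259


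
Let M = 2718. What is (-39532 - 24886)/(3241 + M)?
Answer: -64418/5959 ≈ -10.810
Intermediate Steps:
(-39532 - 24886)/(3241 + M) = (-39532 - 24886)/(3241 + 2718) = -64418/5959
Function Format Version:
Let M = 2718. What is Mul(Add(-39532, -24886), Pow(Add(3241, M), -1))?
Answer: Rational(-64418, 5959) ≈ -10.810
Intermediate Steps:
Mul(Add(-39532, -24886), Pow(Add(3241, M), -1)) = Mul(Add(-39532, -24886), Pow(Add(3241, 2718), -1)) = Mul(-64418, Pow(5959, -1)) = Mul(-64418, Rational(1, 5959)) = Rational(-64418, 5959)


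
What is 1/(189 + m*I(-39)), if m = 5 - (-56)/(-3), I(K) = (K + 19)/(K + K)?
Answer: 117/21703 ≈ 0.0053910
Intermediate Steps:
I(K) = (19 + K)/(2*K) (I(K) = (19 + K)/((2*K)) = (19 + K)*(1/(2*K)) = (19 + K)/(2*K))
m = -41/3 (m = 5 - (-56)*(-1)/3 = 5 - 7*8/3 = 5 - 56/3 = -41/3 ≈ -13.667)
1/(189 + m*I(-39)) = 1/(189 - 41*(19 - 39)/(6*(-39))) = 1/(189 - 41*(-1)*(-20)/(6*39)) = 1/(189 - 41/3*10/39) = 1/(189 - 410/117) = 1/(21703/117) = 117/21703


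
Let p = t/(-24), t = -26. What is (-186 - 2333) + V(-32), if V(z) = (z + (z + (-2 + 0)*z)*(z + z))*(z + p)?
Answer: 185363/3 ≈ 61788.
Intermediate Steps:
p = 13/12 (p = -26/(-24) = -26*(-1/24) = 13/12 ≈ 1.0833)
V(z) = (13/12 + z)*(z - 2*z²) (V(z) = (z + (z + (-2 + 0)*z)*(z + z))*(z + 13/12) = (z + (z - 2*z)*(2*z))*(13/12 + z) = (z + (-z)*(2*z))*(13/12 + z) = (z - 2*z²)*(13/12 + z) = (13/12 + z)*(z - 2*z²))
(-186 - 2333) + V(-32) = (-186 - 2333) + (1/12)*(-32)*(13 - 24*(-32)² - 14*(-32)) = -2519 + (1/12)*(-32)*(13 - 24*1024 + 448) = -2519 + (1/12)*(-32)*(13 - 24576 + 448) = -2519 + (1/12)*(-32)*(-24115) = -2519 + 192920/3 = 185363/3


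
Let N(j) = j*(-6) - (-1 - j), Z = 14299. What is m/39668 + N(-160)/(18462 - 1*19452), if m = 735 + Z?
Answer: -234589/545435 ≈ -0.43010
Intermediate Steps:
N(j) = 1 - 5*j (N(j) = -6*j + (1 + j) = 1 - 5*j)
m = 15034 (m = 735 + 14299 = 15034)
m/39668 + N(-160)/(18462 - 1*19452) = 15034/39668 + (1 - 5*(-160))/(18462 - 1*19452) = 15034*(1/39668) + (1 + 800)/(18462 - 19452) = 7517/19834 + 801/(-990) = 7517/19834 + 801*(-1/990) = 7517/19834 - 89/110 = -234589/545435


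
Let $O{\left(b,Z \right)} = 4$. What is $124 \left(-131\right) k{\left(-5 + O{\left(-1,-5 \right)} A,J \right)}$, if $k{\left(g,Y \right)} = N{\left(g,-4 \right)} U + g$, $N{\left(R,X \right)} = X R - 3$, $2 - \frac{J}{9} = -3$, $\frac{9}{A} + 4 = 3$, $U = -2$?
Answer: $5896572$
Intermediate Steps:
$A = -9$ ($A = \frac{9}{-4 + 3} = \frac{9}{-1} = 9 \left(-1\right) = -9$)
$J = 45$ ($J = 18 - -27 = 18 + 27 = 45$)
$N{\left(R,X \right)} = -3 + R X$ ($N{\left(R,X \right)} = R X - 3 = -3 + R X$)
$k{\left(g,Y \right)} = 6 + 9 g$ ($k{\left(g,Y \right)} = \left(-3 + g \left(-4\right)\right) \left(-2\right) + g = \left(-3 - 4 g\right) \left(-2\right) + g = \left(6 + 8 g\right) + g = 6 + 9 g$)
$124 \left(-131\right) k{\left(-5 + O{\left(-1,-5 \right)} A,J \right)} = 124 \left(-131\right) \left(6 + 9 \left(-5 + 4 \left(-9\right)\right)\right) = - 16244 \left(6 + 9 \left(-5 - 36\right)\right) = - 16244 \left(6 + 9 \left(-41\right)\right) = - 16244 \left(6 - 369\right) = \left(-16244\right) \left(-363\right) = 5896572$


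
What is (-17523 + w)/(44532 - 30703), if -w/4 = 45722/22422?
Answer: -196541797/155036919 ≈ -1.2677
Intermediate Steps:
w = -91444/11211 (w = -182888/22422 = -4*22861/11211 = -91444/11211 ≈ -8.1566)
(-17523 + w)/(44532 - 30703) = (-17523 - 91444/11211)/(44532 - 30703) = -196541797/11211/13829 = -196541797/11211*1/13829 = -196541797/155036919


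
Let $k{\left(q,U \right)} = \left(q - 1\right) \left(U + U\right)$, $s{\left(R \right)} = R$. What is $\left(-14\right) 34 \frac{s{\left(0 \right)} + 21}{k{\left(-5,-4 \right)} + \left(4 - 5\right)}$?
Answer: $- \frac{9996}{47} \approx -212.68$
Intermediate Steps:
$k{\left(q,U \right)} = 2 U \left(-1 + q\right)$ ($k{\left(q,U \right)} = \left(-1 + q\right) 2 U = 2 U \left(-1 + q\right)$)
$\left(-14\right) 34 \frac{s{\left(0 \right)} + 21}{k{\left(-5,-4 \right)} + \left(4 - 5\right)} = \left(-14\right) 34 \frac{0 + 21}{2 \left(-4\right) \left(-1 - 5\right) + \left(4 - 5\right)} = - 476 \frac{21}{2 \left(-4\right) \left(-6\right) + \left(4 - 5\right)} = - 476 \frac{21}{48 - 1} = - 476 \cdot \frac{21}{47} = - 476 \cdot 21 \cdot \frac{1}{47} = \left(-476\right) \frac{21}{47} = - \frac{9996}{47}$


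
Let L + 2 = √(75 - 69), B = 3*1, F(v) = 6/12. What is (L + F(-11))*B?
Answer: -9/2 + 3*√6 ≈ 2.8485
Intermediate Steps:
F(v) = ½ (F(v) = 6*(1/12) = ½)
B = 3
L = -2 + √6 (L = -2 + √(75 - 69) = -2 + √6 ≈ 0.44949)
(L + F(-11))*B = ((-2 + √6) + ½)*3 = (-3/2 + √6)*3 = -9/2 + 3*√6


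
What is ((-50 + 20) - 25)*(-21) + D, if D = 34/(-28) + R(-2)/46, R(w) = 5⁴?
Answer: 187947/161 ≈ 1167.4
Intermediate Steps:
R(w) = 625
D = 1992/161 (D = 34/(-28) + 625/46 = 34*(-1/28) + 625*(1/46) = -17/14 + 625/46 = 1992/161 ≈ 12.373)
((-50 + 20) - 25)*(-21) + D = ((-50 + 20) - 25)*(-21) + 1992/161 = (-30 - 25)*(-21) + 1992/161 = -55*(-21) + 1992/161 = 1155 + 1992/161 = 187947/161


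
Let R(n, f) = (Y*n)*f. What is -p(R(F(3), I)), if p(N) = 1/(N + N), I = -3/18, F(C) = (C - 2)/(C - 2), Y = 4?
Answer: 3/4 ≈ 0.75000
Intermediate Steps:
F(C) = 1 (F(C) = (-2 + C)/(-2 + C) = 1)
I = -1/6 (I = -3*1/18 = -1/6 ≈ -0.16667)
R(n, f) = 4*f*n (R(n, f) = (4*n)*f = 4*f*n)
p(N) = 1/(2*N)
-p(R(F(3), I)) = -1/(2*(4*(-1/6)*1)) = -1/(2*(-2/3)) = -(-3)/(2*2) = -1*(-3/4) = 3/4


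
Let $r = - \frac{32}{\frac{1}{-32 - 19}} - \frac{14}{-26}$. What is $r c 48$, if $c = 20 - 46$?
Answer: $-2037408$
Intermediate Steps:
$c = -26$ ($c = 20 - 46 = -26$)
$r = \frac{21223}{13}$ ($r = - \frac{32}{\frac{1}{-51}} - - \frac{7}{13} = - \frac{32}{- \frac{1}{51}} + \frac{7}{13} = \left(-32\right) \left(-51\right) + \frac{7}{13} = 1632 + \frac{7}{13} = \frac{21223}{13} \approx 1632.5$)
$r c 48 = \frac{21223}{13} \left(-26\right) 48 = \left(-42446\right) 48 = -2037408$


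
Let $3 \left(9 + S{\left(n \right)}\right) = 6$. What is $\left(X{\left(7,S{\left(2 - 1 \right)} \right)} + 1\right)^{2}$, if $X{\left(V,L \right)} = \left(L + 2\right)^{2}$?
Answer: $676$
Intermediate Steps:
$S{\left(n \right)} = -7$ ($S{\left(n \right)} = -9 + \frac{1}{3} \cdot 6 = -9 + 2 = -7$)
$X{\left(V,L \right)} = \left(2 + L\right)^{2}$
$\left(X{\left(7,S{\left(2 - 1 \right)} \right)} + 1\right)^{2} = \left(\left(2 - 7\right)^{2} + 1\right)^{2} = \left(\left(-5\right)^{2} + 1\right)^{2} = \left(25 + 1\right)^{2} = 26^{2} = 676$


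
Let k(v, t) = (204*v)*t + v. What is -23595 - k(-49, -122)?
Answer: -1243058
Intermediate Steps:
k(v, t) = v + 204*t*v (k(v, t) = 204*t*v + v = v + 204*t*v)
-23595 - k(-49, -122) = -23595 - (-49)*(1 + 204*(-122)) = -23595 - (-49)*(1 - 24888) = -23595 - (-49)*(-24887) = -23595 - 1*1219463 = -23595 - 1219463 = -1243058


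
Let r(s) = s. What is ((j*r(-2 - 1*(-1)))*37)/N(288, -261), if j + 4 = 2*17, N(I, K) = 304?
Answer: -555/152 ≈ -3.6513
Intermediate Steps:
j = 30 (j = -4 + 2*17 = -4 + 34 = 30)
((j*r(-2 - 1*(-1)))*37)/N(288, -261) = ((30*(-2 - 1*(-1)))*37)/304 = ((30*(-2 + 1))*37)*(1/304) = ((30*(-1))*37)*(1/304) = -30*37*(1/304) = -1110*1/304 = -555/152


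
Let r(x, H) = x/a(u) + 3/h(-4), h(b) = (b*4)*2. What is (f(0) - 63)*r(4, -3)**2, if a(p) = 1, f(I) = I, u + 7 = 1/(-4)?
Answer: -984375/1024 ≈ -961.30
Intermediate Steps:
u = -29/4 (u = -7 + 1/(-4) = -7 - 1/4 = -29/4 ≈ -7.2500)
h(b) = 8*b (h(b) = (4*b)*2 = 8*b)
r(x, H) = -3/32 + x (r(x, H) = x/1 + 3/((8*(-4))) = x*1 + 3/(-32) = x + 3*(-1/32) = x - 3/32 = -3/32 + x)
(f(0) - 63)*r(4, -3)**2 = (0 - 63)*(-3/32 + 4)**2 = -63*(125/32)**2 = -63*15625/1024 = -984375/1024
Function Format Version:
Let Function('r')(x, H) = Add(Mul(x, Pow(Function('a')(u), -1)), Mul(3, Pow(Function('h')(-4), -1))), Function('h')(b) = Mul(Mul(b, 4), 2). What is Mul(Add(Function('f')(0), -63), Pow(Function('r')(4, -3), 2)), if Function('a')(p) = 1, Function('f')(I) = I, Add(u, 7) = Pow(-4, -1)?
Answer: Rational(-984375, 1024) ≈ -961.30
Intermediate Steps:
u = Rational(-29, 4) (u = Add(-7, Pow(-4, -1)) = Add(-7, Rational(-1, 4)) = Rational(-29, 4) ≈ -7.2500)
Function('h')(b) = Mul(8, b) (Function('h')(b) = Mul(Mul(4, b), 2) = Mul(8, b))
Function('r')(x, H) = Add(Rational(-3, 32), x) (Function('r')(x, H) = Add(Mul(x, Pow(1, -1)), Mul(3, Pow(Mul(8, -4), -1))) = Add(Mul(x, 1), Mul(3, Pow(-32, -1))) = Add(x, Mul(3, Rational(-1, 32))) = Add(x, Rational(-3, 32)) = Add(Rational(-3, 32), x))
Mul(Add(Function('f')(0), -63), Pow(Function('r')(4, -3), 2)) = Mul(Add(0, -63), Pow(Add(Rational(-3, 32), 4), 2)) = Mul(-63, Pow(Rational(125, 32), 2)) = Mul(-63, Rational(15625, 1024)) = Rational(-984375, 1024)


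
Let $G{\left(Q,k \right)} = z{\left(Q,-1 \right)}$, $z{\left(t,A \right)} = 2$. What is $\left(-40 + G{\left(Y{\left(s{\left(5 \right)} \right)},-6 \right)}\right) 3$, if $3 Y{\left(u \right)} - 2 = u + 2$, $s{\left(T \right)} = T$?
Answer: $-114$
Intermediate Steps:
$Y{\left(u \right)} = \frac{4}{3} + \frac{u}{3}$ ($Y{\left(u \right)} = \frac{2}{3} + \frac{u + 2}{3} = \frac{2}{3} + \frac{2 + u}{3} = \frac{2}{3} + \left(\frac{2}{3} + \frac{u}{3}\right) = \frac{4}{3} + \frac{u}{3}$)
$G{\left(Q,k \right)} = 2$
$\left(-40 + G{\left(Y{\left(s{\left(5 \right)} \right)},-6 \right)}\right) 3 = \left(-40 + 2\right) 3 = \left(-38\right) 3 = -114$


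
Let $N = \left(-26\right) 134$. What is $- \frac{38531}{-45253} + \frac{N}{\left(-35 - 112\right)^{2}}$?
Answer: $\frac{674954927}{977872077} \approx 0.69023$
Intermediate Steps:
$N = -3484$
$- \frac{38531}{-45253} + \frac{N}{\left(-35 - 112\right)^{2}} = - \frac{38531}{-45253} - \frac{3484}{\left(-35 - 112\right)^{2}} = \left(-38531\right) \left(- \frac{1}{45253}\right) - \frac{3484}{\left(-147\right)^{2}} = \frac{38531}{45253} - \frac{3484}{21609} = \frac{674954927}{977872077}$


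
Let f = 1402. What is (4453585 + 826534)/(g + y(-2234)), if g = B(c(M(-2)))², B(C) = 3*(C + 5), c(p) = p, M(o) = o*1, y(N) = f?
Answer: 5280119/1483 ≈ 3560.4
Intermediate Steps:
y(N) = 1402
M(o) = o
B(C) = 15 + 3*C (B(C) = 3*(5 + C) = 15 + 3*C)
g = 81 (g = (15 + 3*(-2))² = (15 - 6)² = 9² = 81)
(4453585 + 826534)/(g + y(-2234)) = (4453585 + 826534)/(81 + 1402) = 5280119/1483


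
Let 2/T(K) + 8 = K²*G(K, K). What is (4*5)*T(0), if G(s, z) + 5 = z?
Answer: -5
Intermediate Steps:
G(s, z) = -5 + z
T(K) = 2/(-8 + K²*(-5 + K))
(4*5)*T(0) = (4*5)*(2/(-8 + 0²*(-5 + 0))) = 20*(2/(-8 + 0*(-5))) = 20*(2/(-8 + 0)) = 20*(2/(-8)) = 20*(2*(-⅛)) = 20*(-¼) = -5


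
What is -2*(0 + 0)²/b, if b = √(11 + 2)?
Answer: 0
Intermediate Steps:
b = √13 ≈ 3.6056
-2*(0 + 0)²/b = -2*(0 + 0)²/(√13) = -2*0²*√13/13 = -0*√13/13 = -2*0 = 0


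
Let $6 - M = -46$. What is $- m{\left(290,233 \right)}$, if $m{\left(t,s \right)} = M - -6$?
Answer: $-58$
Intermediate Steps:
$M = 52$ ($M = 6 - -46 = 6 + 46 = 52$)
$m{\left(t,s \right)} = 58$ ($m{\left(t,s \right)} = 52 - -6 = 52 + 6 = 58$)
$- m{\left(290,233 \right)} = \left(-1\right) 58 = -58$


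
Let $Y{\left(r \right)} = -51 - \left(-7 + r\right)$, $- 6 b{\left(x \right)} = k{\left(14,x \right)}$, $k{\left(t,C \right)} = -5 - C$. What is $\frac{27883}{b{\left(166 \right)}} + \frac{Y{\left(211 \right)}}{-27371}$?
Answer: $\frac{1526385721}{1560147} \approx 978.36$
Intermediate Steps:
$b{\left(x \right)} = \frac{5}{6} + \frac{x}{6}$ ($b{\left(x \right)} = - \frac{-5 - x}{6} = \frac{5}{6} + \frac{x}{6}$)
$Y{\left(r \right)} = -44 - r$
$\frac{27883}{b{\left(166 \right)}} + \frac{Y{\left(211 \right)}}{-27371} = \frac{27883}{\frac{5}{6} + \frac{1}{6} \cdot 166} + \frac{-44 - 211}{-27371} = \frac{27883}{\frac{5}{6} + \frac{83}{3}} + \left(-44 - 211\right) \left(- \frac{1}{27371}\right) = \frac{27883}{\frac{57}{2}} - - \frac{255}{27371} = 27883 \cdot \frac{2}{57} + \frac{255}{27371} = \frac{55766}{57} + \frac{255}{27371} = \frac{1526385721}{1560147}$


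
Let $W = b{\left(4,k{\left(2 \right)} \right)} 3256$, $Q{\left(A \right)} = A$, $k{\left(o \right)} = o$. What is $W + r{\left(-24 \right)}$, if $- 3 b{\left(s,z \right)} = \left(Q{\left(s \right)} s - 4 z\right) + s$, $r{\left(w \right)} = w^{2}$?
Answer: $-12448$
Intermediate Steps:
$b{\left(s,z \right)} = - \frac{s}{3} - \frac{s^{2}}{3} + \frac{4 z}{3}$ ($b{\left(s,z \right)} = - \frac{\left(s s - 4 z\right) + s}{3} = - \frac{\left(s^{2} - 4 z\right) + s}{3} = - \frac{s + s^{2} - 4 z}{3} = - \frac{s}{3} - \frac{s^{2}}{3} + \frac{4 z}{3}$)
$W = -13024$ ($W = \left(\left(- \frac{1}{3}\right) 4 - \frac{4^{2}}{3} + \frac{4}{3} \cdot 2\right) 3256 = \left(- \frac{4}{3} - \frac{16}{3} + \frac{8}{3}\right) 3256 = \left(-4\right) 3256 = -13024$)
$W + r{\left(-24 \right)} = -13024 + \left(-24\right)^{2} = -13024 + 576 = -12448$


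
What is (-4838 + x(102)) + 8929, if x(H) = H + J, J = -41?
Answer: 4152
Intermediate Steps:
x(H) = -41 + H (x(H) = H - 41 = -41 + H)
(-4838 + x(102)) + 8929 = (-4838 + (-41 + 102)) + 8929 = (-4838 + 61) + 8929 = -4777 + 8929 = 4152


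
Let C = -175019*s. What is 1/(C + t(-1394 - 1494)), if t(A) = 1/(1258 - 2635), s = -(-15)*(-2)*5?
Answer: 1377/36150174449 ≈ 3.8091e-8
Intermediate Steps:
s = -150 (s = -3*10*5 = -30*5 = -150)
t(A) = -1/1377 (t(A) = 1/(-1377) = -1/1377)
C = 26252850 (C = -175019*(-150) = 26252850)
1/(C + t(-1394 - 1494)) = 1/(26252850 - 1/1377) = 1/(36150174449/1377) = 1377/36150174449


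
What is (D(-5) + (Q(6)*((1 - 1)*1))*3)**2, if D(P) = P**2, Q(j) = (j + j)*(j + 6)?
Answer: 625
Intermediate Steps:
Q(j) = 2*j*(6 + j) (Q(j) = (2*j)*(6 + j) = 2*j*(6 + j))
(D(-5) + (Q(6)*((1 - 1)*1))*3)**2 = ((-5)**2 + ((2*6*(6 + 6))*((1 - 1)*1))*3)**2 = (25 + ((2*6*12)*(0*1))*3)**2 = (25 + (144*0)*3)**2 = (25 + 0*3)**2 = (25 + 0)**2 = 25**2 = 625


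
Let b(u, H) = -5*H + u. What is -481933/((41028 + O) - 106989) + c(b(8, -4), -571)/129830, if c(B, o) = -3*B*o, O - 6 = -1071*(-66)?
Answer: -31171221853/307112865 ≈ -101.50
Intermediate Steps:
b(u, H) = u - 5*H
O = 70692 (O = 6 - 1071*(-66) = 6 + 70686 = 70692)
c(B, o) = -3*B*o
-481933/((41028 + O) - 106989) + c(b(8, -4), -571)/129830 = -481933/((41028 + 70692) - 106989) - 3*(8 - 5*(-4))*(-571)/129830 = -481933/(111720 - 106989) - 3*(8 + 20)*(-571)*(1/129830) = -481933/4731 - 3*28*(-571)*(1/129830) = -481933*1/4731 + 47964*(1/129830) = -481933/4731 + 23982/64915 = -31171221853/307112865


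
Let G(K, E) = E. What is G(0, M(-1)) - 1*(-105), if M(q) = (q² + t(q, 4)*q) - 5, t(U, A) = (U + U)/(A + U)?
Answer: 305/3 ≈ 101.67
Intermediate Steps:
t(U, A) = 2*U/(A + U) (t(U, A) = (2*U)/(A + U) = 2*U/(A + U))
M(q) = -5 + q² + 2*q²/(4 + q) (M(q) = (q² + (2*q/(4 + q))*q) - 5 = (q² + 2*q²/(4 + q)) - 5 = -5 + q² + 2*q²/(4 + q))
G(0, M(-1)) - 1*(-105) = (2*(-1)² + (-5 + (-1)²)*(4 - 1))/(4 - 1) - 1*(-105) = (2*1 + (-5 + 1)*3)/3 + 105 = (2 - 4*3)/3 + 105 = (2 - 12)/3 + 105 = (⅓)*(-10) + 105 = -10/3 + 105 = 305/3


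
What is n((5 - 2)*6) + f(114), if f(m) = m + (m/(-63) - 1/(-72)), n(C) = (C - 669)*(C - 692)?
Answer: 221198647/504 ≈ 4.3889e+5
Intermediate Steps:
n(C) = (-692 + C)*(-669 + C) (n(C) = (-669 + C)*(-692 + C) = (-692 + C)*(-669 + C))
f(m) = 1/72 + 62*m/63 (f(m) = m + (m*(-1/63) - 1*(-1/72)) = m + (-m/63 + 1/72) = m + (1/72 - m/63) = 1/72 + 62*m/63)
n((5 - 2)*6) + f(114) = (462948 + ((5 - 2)*6)**2 - 1361*(5 - 2)*6) + (1/72 + (62/63)*114) = (462948 + (3*6)**2 - 4083*6) + (1/72 + 2356/21) = (462948 + 18**2 - 1361*18) + 56551/504 = (462948 + 324 - 24498) + 56551/504 = 438774 + 56551/504 = 221198647/504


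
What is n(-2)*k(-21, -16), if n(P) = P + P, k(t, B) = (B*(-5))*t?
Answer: 6720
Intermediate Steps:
k(t, B) = -5*B*t (k(t, B) = (-5*B)*t = -5*B*t)
n(P) = 2*P
n(-2)*k(-21, -16) = (2*(-2))*(-5*(-16)*(-21)) = -4*(-1680) = 6720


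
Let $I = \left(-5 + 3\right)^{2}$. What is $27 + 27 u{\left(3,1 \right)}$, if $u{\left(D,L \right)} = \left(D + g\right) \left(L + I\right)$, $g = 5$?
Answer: $1107$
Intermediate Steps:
$I = 4$ ($I = \left(-2\right)^{2} = 4$)
$u{\left(D,L \right)} = \left(4 + L\right) \left(5 + D\right)$ ($u{\left(D,L \right)} = \left(D + 5\right) \left(L + 4\right) = \left(5 + D\right) \left(4 + L\right) = \left(4 + L\right) \left(5 + D\right)$)
$27 + 27 u{\left(3,1 \right)} = 27 + 27 \left(20 + 4 \cdot 3 + 5 \cdot 1 + 3 \cdot 1\right) = 27 + 27 \left(20 + 12 + 5 + 3\right) = 27 + 27 \cdot 40 = 27 + 1080 = 1107$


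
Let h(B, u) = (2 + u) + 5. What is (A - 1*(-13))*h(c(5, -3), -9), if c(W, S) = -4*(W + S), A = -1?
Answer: -24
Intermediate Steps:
c(W, S) = -4*S - 4*W (c(W, S) = -4*(S + W) = -4*S - 4*W)
h(B, u) = 7 + u
(A - 1*(-13))*h(c(5, -3), -9) = (-1 - 1*(-13))*(7 - 9) = (-1 + 13)*(-2) = 12*(-2) = -24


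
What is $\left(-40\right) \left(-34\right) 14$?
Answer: $19040$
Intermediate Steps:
$\left(-40\right) \left(-34\right) 14 = 1360 \cdot 14 = 19040$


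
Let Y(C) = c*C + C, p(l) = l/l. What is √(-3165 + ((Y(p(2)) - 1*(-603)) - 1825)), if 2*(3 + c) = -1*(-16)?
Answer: I*√4381 ≈ 66.189*I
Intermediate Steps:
p(l) = 1
c = 5 (c = -3 + (-1*(-16))/2 = -3 + (½)*16 = -3 + 8 = 5)
Y(C) = 6*C (Y(C) = 5*C + C = 6*C)
√(-3165 + ((Y(p(2)) - 1*(-603)) - 1825)) = √(-3165 + ((6*1 - 1*(-603)) - 1825)) = √(-3165 + ((6 + 603) - 1825)) = √(-3165 + (609 - 1825)) = √(-3165 - 1216) = √(-4381) = I*√4381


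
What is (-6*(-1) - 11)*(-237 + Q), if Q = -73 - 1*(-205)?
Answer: 525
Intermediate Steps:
Q = 132 (Q = -73 + 205 = 132)
(-6*(-1) - 11)*(-237 + Q) = (-6*(-1) - 11)*(-237 + 132) = (6 - 11)*(-105) = -5*(-105) = 525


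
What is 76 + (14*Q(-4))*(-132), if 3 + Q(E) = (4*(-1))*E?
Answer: -23948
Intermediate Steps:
Q(E) = -3 - 4*E (Q(E) = -3 + (4*(-1))*E = -3 - 4*E)
76 + (14*Q(-4))*(-132) = 76 + (14*(-3 - 4*(-4)))*(-132) = 76 + (14*(-3 + 16))*(-132) = 76 + (14*13)*(-132) = 76 + 182*(-132) = 76 - 24024 = -23948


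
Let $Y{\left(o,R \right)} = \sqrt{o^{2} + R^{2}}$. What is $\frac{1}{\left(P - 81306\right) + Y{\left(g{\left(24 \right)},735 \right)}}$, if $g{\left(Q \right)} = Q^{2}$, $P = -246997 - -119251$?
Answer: $- \frac{23228}{4855762967} - \frac{\sqrt{96889}}{14567288901} \approx -4.805 \cdot 10^{-6}$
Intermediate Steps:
$P = -127746$ ($P = -246997 + 119251 = -127746$)
$Y{\left(o,R \right)} = \sqrt{R^{2} + o^{2}}$
$\frac{1}{\left(P - 81306\right) + Y{\left(g{\left(24 \right)},735 \right)}} = \frac{1}{\left(-127746 - 81306\right) + \sqrt{735^{2} + \left(24^{2}\right)^{2}}} = \frac{1}{\left(-127746 - 81306\right) + \sqrt{540225 + 576^{2}}} = \frac{1}{-209052 + \sqrt{540225 + 331776}} = \frac{1}{-209052 + \sqrt{872001}} = \frac{1}{-209052 + 3 \sqrt{96889}}$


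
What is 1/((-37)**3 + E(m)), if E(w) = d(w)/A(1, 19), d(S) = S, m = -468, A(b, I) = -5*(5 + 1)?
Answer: -5/253187 ≈ -1.9748e-5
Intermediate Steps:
A(b, I) = -30 (A(b, I) = -5*6 = -30)
E(w) = -w/30 (E(w) = w/(-30) = w*(-1/30) = -w/30)
1/((-37)**3 + E(m)) = 1/((-37)**3 - 1/30*(-468)) = 1/(-50653 + 78/5) = 1/(-253187/5) = -5/253187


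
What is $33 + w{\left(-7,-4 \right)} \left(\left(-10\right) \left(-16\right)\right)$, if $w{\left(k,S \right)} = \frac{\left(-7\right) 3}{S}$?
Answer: $873$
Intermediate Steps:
$w{\left(k,S \right)} = - \frac{21}{S}$
$33 + w{\left(-7,-4 \right)} \left(\left(-10\right) \left(-16\right)\right) = 33 + - \frac{21}{-4} \left(\left(-10\right) \left(-16\right)\right) = 33 + \left(-21\right) \left(- \frac{1}{4}\right) 160 = 33 + \frac{21}{4} \cdot 160 = 33 + 840 = 873$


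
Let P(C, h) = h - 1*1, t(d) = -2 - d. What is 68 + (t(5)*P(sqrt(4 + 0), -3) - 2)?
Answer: 94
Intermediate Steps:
P(C, h) = -1 + h (P(C, h) = h - 1 = -1 + h)
68 + (t(5)*P(sqrt(4 + 0), -3) - 2) = 68 + ((-2 - 1*5)*(-1 - 3) - 2) = 68 + ((-2 - 5)*(-4) - 2) = 68 + (-7*(-4) - 2) = 68 + (28 - 2) = 68 + 26 = 94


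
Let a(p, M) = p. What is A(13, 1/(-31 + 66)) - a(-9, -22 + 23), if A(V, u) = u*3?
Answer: 318/35 ≈ 9.0857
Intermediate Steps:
A(V, u) = 3*u
A(13, 1/(-31 + 66)) - a(-9, -22 + 23) = 3/(-31 + 66) - 1*(-9) = 3/35 + 9 = 318/35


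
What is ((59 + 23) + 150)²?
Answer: 53824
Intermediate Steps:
((59 + 23) + 150)² = (82 + 150)² = 232² = 53824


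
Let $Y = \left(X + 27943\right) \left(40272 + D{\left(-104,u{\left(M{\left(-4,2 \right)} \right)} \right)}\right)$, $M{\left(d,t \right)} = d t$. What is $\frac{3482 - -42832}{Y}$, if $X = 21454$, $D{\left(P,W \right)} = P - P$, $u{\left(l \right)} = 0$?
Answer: $\frac{7719}{331552664} \approx 2.3281 \cdot 10^{-5}$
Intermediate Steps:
$D{\left(P,W \right)} = 0$
$Y = 1989315984$ ($Y = \left(21454 + 27943\right) \left(40272 + 0\right) = 49397 \cdot 40272 = 1989315984$)
$\frac{3482 - -42832}{Y} = \frac{3482 - -42832}{1989315984} = \left(3482 + 42832\right) \frac{1}{1989315984} = 46314 \cdot \frac{1}{1989315984} = \frac{7719}{331552664}$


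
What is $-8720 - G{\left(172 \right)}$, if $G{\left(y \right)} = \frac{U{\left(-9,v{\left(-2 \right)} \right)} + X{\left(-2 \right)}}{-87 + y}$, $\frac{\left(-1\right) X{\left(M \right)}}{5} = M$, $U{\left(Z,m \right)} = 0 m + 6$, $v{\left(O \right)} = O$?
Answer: $- \frac{741216}{85} \approx -8720.2$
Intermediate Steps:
$U{\left(Z,m \right)} = 6$ ($U{\left(Z,m \right)} = 0 + 6 = 6$)
$X{\left(M \right)} = - 5 M$
$G{\left(y \right)} = \frac{16}{-87 + y}$ ($G{\left(y \right)} = \frac{6 - -10}{-87 + y} = \frac{6 + 10}{-87 + y} = \frac{16}{-87 + y}$)
$-8720 - G{\left(172 \right)} = -8720 - \frac{16}{-87 + 172} = -8720 - \frac{16}{85} = - \frac{741216}{85}$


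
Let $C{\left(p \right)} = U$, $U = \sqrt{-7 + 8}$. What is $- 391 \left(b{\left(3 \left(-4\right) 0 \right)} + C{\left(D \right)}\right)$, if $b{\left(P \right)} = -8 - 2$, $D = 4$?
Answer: $3519$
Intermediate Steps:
$b{\left(P \right)} = -10$
$U = 1$ ($U = \sqrt{1} = 1$)
$C{\left(p \right)} = 1$
$- 391 \left(b{\left(3 \left(-4\right) 0 \right)} + C{\left(D \right)}\right) = - 391 \left(-10 + 1\right) = \left(-391\right) \left(-9\right) = 3519$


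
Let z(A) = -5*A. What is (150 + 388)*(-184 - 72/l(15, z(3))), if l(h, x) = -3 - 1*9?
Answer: -95764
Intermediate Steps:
l(h, x) = -12 (l(h, x) = -3 - 9 = -12)
(150 + 388)*(-184 - 72/l(15, z(3))) = (150 + 388)*(-184 - 72/(-12)) = 538*(-184 - 72*(-1/12)) = 538*(-184 + 6) = 538*(-178) = -95764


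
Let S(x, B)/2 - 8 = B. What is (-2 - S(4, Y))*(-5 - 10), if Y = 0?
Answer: 270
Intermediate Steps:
S(x, B) = 16 + 2*B
(-2 - S(4, Y))*(-5 - 10) = (-2 - (16 + 2*0))*(-5 - 10) = (-2 - (16 + 0))*(-15) = (-2 - 1*16)*(-15) = (-2 - 16)*(-15) = -18*(-15) = 270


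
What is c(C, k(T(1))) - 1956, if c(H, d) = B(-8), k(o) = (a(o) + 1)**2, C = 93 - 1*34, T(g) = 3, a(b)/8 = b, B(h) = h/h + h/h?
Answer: -1954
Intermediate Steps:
B(h) = 2 (B(h) = 1 + 1 = 2)
a(b) = 8*b
C = 59 (C = 93 - 34 = 59)
k(o) = (1 + 8*o)**2 (k(o) = (8*o + 1)**2 = (1 + 8*o)**2)
c(H, d) = 2
c(C, k(T(1))) - 1956 = 2 - 1956 = -1954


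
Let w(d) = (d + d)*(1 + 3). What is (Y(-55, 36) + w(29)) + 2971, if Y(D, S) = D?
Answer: 3148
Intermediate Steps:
w(d) = 8*d (w(d) = (2*d)*4 = 8*d)
(Y(-55, 36) + w(29)) + 2971 = (-55 + 8*29) + 2971 = (-55 + 232) + 2971 = 177 + 2971 = 3148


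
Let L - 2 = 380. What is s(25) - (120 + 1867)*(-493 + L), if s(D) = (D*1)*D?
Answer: 221182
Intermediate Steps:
L = 382 (L = 2 + 380 = 382)
s(D) = D² (s(D) = D*D = D²)
s(25) - (120 + 1867)*(-493 + L) = 25² - (120 + 1867)*(-493 + 382) = 625 - 1987*(-111) = 625 - 1*(-220557) = 625 + 220557 = 221182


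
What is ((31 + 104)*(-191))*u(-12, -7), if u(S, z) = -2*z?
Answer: -360990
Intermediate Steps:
((31 + 104)*(-191))*u(-12, -7) = ((31 + 104)*(-191))*(-2*(-7)) = (135*(-191))*14 = -25785*14 = -360990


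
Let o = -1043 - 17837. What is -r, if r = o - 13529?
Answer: 32409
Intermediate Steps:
o = -18880
r = -32409 (r = -18880 - 13529 = -32409)
-r = -1*(-32409) = 32409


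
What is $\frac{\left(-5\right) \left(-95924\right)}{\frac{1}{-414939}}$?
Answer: $-199013043180$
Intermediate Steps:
$\frac{\left(-5\right) \left(-95924\right)}{\frac{1}{-414939}} = \frac{479620}{- \frac{1}{414939}} = 479620 \left(-414939\right) = -199013043180$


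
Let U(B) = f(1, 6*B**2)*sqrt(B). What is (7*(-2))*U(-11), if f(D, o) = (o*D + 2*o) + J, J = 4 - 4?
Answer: -30492*I*sqrt(11) ≈ -1.0113e+5*I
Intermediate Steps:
J = 0
f(D, o) = 2*o + D*o (f(D, o) = (o*D + 2*o) + 0 = (D*o + 2*o) + 0 = (2*o + D*o) + 0 = 2*o + D*o)
U(B) = 18*B**(5/2) (U(B) = ((6*B**2)*(2 + 1))*sqrt(B) = ((6*B**2)*3)*sqrt(B) = (18*B**2)*sqrt(B) = 18*B**(5/2))
(7*(-2))*U(-11) = (7*(-2))*(18*(-11)**(5/2)) = -252*121*I*sqrt(11) = -30492*I*sqrt(11)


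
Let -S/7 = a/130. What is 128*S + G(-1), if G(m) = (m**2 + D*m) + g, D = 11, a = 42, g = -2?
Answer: -19596/65 ≈ -301.48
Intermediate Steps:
G(m) = -2 + m**2 + 11*m (G(m) = (m**2 + 11*m) - 2 = -2 + m**2 + 11*m)
S = -147/65 (S = -294/130 = -7*21/65 = -147/65 ≈ -2.2615)
128*S + G(-1) = 128*(-147/65) + (-2 + (-1)**2 + 11*(-1)) = -18816/65 + (-2 + 1 - 11) = -18816/65 - 12 = -19596/65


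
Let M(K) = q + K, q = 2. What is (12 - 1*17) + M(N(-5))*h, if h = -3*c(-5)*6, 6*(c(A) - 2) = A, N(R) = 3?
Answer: -110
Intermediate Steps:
c(A) = 2 + A/6
M(K) = 2 + K
h = -21 (h = -3*(2 + (⅙)*(-5))*6 = -3*(2 - ⅚)*6 = -3*7/6*6 = -7/2*6 = -21)
(12 - 1*17) + M(N(-5))*h = (12 - 1*17) + (2 + 3)*(-21) = (12 - 17) + 5*(-21) = -5 - 105 = -110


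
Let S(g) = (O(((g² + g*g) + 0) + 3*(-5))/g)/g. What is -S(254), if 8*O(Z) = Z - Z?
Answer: 0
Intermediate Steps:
O(Z) = 0 (O(Z) = (Z - Z)/8 = (⅛)*0 = 0)
S(g) = 0 (S(g) = (0/g)/g = 0/g = 0)
-S(254) = -1*0 = 0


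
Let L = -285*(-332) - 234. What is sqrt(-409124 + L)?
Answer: I*sqrt(314738) ≈ 561.02*I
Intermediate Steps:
L = 94386 (L = 94620 - 234 = 94386)
sqrt(-409124 + L) = sqrt(-409124 + 94386) = sqrt(-314738) = I*sqrt(314738)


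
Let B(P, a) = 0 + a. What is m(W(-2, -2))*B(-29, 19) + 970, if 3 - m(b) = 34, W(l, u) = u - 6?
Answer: 381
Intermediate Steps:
W(l, u) = -6 + u
B(P, a) = a
m(b) = -31 (m(b) = 3 - 1*34 = 3 - 34 = -31)
m(W(-2, -2))*B(-29, 19) + 970 = -31*19 + 970 = -589 + 970 = 381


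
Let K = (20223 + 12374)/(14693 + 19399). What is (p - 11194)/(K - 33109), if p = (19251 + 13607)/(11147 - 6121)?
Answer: 19560523644/57887182247 ≈ 0.33791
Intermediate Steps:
p = 2347/359 (p = 32858/5026 = 32858*(1/5026) = 2347/359 ≈ 6.5376)
K = 32597/34092 ≈ 0.95615
(p - 11194)/(K - 33109) = (2347/359 - 11194)/(32597/34092 - 33109) = -4016299/(359*(-1128719431/34092)) = -4016299/359*(-34092/1128719431) = 19560523644/57887182247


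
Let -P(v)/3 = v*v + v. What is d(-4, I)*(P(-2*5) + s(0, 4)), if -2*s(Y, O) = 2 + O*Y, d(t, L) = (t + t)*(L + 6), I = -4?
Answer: 4336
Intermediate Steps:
d(t, L) = 2*t*(6 + L) (d(t, L) = (2*t)*(6 + L) = 2*t*(6 + L))
s(Y, O) = -1 - O*Y/2 (s(Y, O) = -(2 + O*Y)/2 = -1 - O*Y/2)
P(v) = -3*v - 3*v**2 (P(v) = -3*(v*v + v) = -3*(v**2 + v) = -3*(v + v**2) = -3*v - 3*v**2)
d(-4, I)*(P(-2*5) + s(0, 4)) = (2*(-4)*(6 - 4))*(-3*(-2*5)*(1 - 2*5) + (-1 - 1/2*4*0)) = (2*(-4)*2)*(-3*(-10)*(1 - 10) + (-1 + 0)) = -16*(-3*(-10)*(-9) - 1) = -16*(-270 - 1) = -16*(-271) = 4336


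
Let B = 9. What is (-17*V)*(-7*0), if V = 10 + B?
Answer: 0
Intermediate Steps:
V = 19 (V = 10 + 9 = 19)
(-17*V)*(-7*0) = (-17*19)*(-7*0) = -323*0 = 0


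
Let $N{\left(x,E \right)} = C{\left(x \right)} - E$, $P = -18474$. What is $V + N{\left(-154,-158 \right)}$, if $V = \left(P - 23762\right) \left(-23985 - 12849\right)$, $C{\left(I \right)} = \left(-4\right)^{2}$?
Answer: $1555720998$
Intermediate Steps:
$C{\left(I \right)} = 16$
$V = 1555720824$ ($V = \left(-18474 - 23762\right) \left(-23985 - 12849\right) = \left(-42236\right) \left(-36834\right) = 1555720824$)
$N{\left(x,E \right)} = 16 - E$
$V + N{\left(-154,-158 \right)} = 1555720824 + \left(16 - -158\right) = 1555720824 + \left(16 + 158\right) = 1555720824 + 174 = 1555720998$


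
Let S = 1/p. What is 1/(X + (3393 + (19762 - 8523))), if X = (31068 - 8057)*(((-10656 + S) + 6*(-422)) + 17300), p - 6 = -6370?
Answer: 6364/602262615485 ≈ 1.0567e-8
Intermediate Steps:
p = -6364 (p = 6 - 6370 = -6364)
S = -1/6364 (S = 1/(-6364) = -1/6364 ≈ -0.00015713)
X = 602169497437/6364 (X = (31068 - 8057)*(((-10656 - 1/6364) + 6*(-422)) + 17300) = 23011*((-67814785/6364 - 2532) + 17300) = 23011*(-83928433/6364 + 17300) = 23011*(26168767/6364) = 602169497437/6364 ≈ 9.4621e+7)
1/(X + (3393 + (19762 - 8523))) = 1/(602169497437/6364 + (3393 + (19762 - 8523))) = 1/(602169497437/6364 + (3393 + 11239)) = 1/(602169497437/6364 + 14632) = 1/(602262615485/6364) = 6364/602262615485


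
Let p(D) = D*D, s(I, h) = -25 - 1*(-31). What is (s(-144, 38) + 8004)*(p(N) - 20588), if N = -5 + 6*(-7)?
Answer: -147215790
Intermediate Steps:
s(I, h) = 6 (s(I, h) = -25 + 31 = 6)
N = -47 (N = -5 - 42 = -47)
p(D) = D²
(s(-144, 38) + 8004)*(p(N) - 20588) = (6 + 8004)*((-47)² - 20588) = 8010*(2209 - 20588) = 8010*(-18379) = -147215790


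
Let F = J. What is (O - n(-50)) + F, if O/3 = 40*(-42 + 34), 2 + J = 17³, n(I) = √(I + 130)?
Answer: 3951 - 4*√5 ≈ 3942.1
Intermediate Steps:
n(I) = √(130 + I)
J = 4911 (J = -2 + 17³ = -2 + 4913 = 4911)
F = 4911
O = -960 (O = 3*(40*(-42 + 34)) = 3*(40*(-8)) = 3*(-320) = -960)
(O - n(-50)) + F = (-960 - √(130 - 50)) + 4911 = (-960 - √80) + 4911 = (-960 - 4*√5) + 4911 = 3951 - 4*√5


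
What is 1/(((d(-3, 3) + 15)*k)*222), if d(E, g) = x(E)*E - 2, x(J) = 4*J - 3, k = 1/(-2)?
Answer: -1/6438 ≈ -0.00015533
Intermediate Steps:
k = -½ ≈ -0.50000
x(J) = -3 + 4*J
d(E, g) = -2 + E*(-3 + 4*E) (d(E, g) = (-3 + 4*E)*E - 2 = E*(-3 + 4*E) - 2 = -2 + E*(-3 + 4*E))
1/(((d(-3, 3) + 15)*k)*222) = 1/((((-2 - 3*(-3 + 4*(-3))) + 15)*(-½))*222) = 1/((((-2 - 3*(-3 - 12)) + 15)*(-½))*222) = 1/((((-2 - 3*(-15)) + 15)*(-½))*222) = 1/((((-2 + 45) + 15)*(-½))*222) = 1/(((43 + 15)*(-½))*222) = 1/((58*(-½))*222) = 1/(-29*222) = 1/(-6438) = -1/6438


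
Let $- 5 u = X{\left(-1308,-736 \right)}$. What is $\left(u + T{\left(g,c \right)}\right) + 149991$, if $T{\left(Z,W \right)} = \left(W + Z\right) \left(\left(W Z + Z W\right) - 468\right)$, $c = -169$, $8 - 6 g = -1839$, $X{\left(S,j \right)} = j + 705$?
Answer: $- \frac{1292423507}{90} \approx -1.436 \cdot 10^{7}$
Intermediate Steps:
$X{\left(S,j \right)} = 705 + j$
$g = \frac{1847}{6}$ ($g = \frac{4}{3} - - \frac{613}{2} = \frac{4}{3} + \frac{613}{2} = \frac{1847}{6} \approx 307.83$)
$u = \frac{31}{5}$ ($u = - \frac{705 - 736}{5} = \left(- \frac{1}{5}\right) \left(-31\right) = \frac{31}{5} \approx 6.2$)
$T{\left(Z,W \right)} = \left(-468 + 2 W Z\right) \left(W + Z\right)$ ($T{\left(Z,W \right)} = \left(W + Z\right) \left(\left(W Z + W Z\right) - 468\right) = \left(W + Z\right) \left(2 W Z - 468\right) = \left(W + Z\right) \left(-468 + 2 W Z\right) = \left(-468 + 2 W Z\right) \left(W + Z\right)$)
$\left(u + T{\left(g,c \right)}\right) + 149991 = \left(\frac{31}{5} + \left(\left(-468\right) \left(-169\right) - 144066 + 2 \left(-169\right) \left(\frac{1847}{6}\right)^{2} + 2 \cdot \frac{1847}{6} \left(-169\right)^{2}\right)\right) + 149991 = \left(\frac{31}{5} + \left(79092 - 144066 + 2 \left(-169\right) \frac{3411409}{36} + 2 \cdot \frac{1847}{6} \cdot 28561\right)\right) + 149991 = \left(\frac{31}{5} + \left(79092 - 144066 - \frac{576528121}{18} + \frac{52752167}{3}\right)\right) + 149991 = \left(\frac{31}{5} - \frac{261184651}{18}\right) + 149991 = - \frac{1305922697}{90} + 149991 = - \frac{1292423507}{90}$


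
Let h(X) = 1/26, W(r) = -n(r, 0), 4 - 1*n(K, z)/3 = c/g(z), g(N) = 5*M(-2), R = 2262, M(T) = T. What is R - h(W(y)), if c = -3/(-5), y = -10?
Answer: 58811/26 ≈ 2262.0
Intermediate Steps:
c = ⅗ (c = -3*(-⅕) = ⅗ ≈ 0.60000)
g(N) = -10 (g(N) = 5*(-2) = -10)
n(K, z) = 609/50 (n(K, z) = 12 - 9/(5*(-10)) = 12 - 9*(-1)/(5*10) = 12 - 3*(-3/50) = 12 + 9/50 = 609/50)
W(r) = -609/50 (W(r) = -1*609/50 = -609/50)
h(X) = 1/26
R - h(W(y)) = 2262 - 1*1/26 = 2262 - 1/26 = 58811/26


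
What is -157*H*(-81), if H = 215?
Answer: 2734155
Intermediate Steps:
-157*H*(-81) = -157*215*(-81) = -33755*(-81) = 2734155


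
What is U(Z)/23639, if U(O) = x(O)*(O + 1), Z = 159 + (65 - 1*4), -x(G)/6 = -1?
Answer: 1326/23639 ≈ 0.056094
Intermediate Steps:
x(G) = 6 (x(G) = -6*(-1) = 6)
Z = 220 (Z = 159 + (65 - 4) = 159 + 61 = 220)
U(O) = 6 + 6*O (U(O) = 6*(O + 1) = 6*(1 + O) = 6 + 6*O)
U(Z)/23639 = (6 + 6*220)/23639 = (6 + 1320)*(1/23639) = 1326*(1/23639) = 1326/23639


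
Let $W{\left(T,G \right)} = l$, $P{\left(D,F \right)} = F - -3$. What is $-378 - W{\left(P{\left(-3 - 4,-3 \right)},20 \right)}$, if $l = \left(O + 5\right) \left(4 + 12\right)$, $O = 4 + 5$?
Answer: $-602$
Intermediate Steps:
$O = 9$
$P{\left(D,F \right)} = 3 + F$ ($P{\left(D,F \right)} = F + 3 = 3 + F$)
$l = 224$ ($l = \left(9 + 5\right) \left(4 + 12\right) = 14 \cdot 16 = 224$)
$W{\left(T,G \right)} = 224$
$-378 - W{\left(P{\left(-3 - 4,-3 \right)},20 \right)} = -378 - 224 = -602$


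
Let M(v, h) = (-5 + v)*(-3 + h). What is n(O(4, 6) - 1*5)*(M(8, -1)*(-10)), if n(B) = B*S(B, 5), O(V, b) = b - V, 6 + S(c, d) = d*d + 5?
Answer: -8640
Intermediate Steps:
S(c, d) = -1 + d² (S(c, d) = -6 + (d*d + 5) = -6 + (d² + 5) = -6 + (5 + d²) = -1 + d²)
n(B) = 24*B (n(B) = B*(-1 + 5²) = B*(-1 + 25) = B*24 = 24*B)
n(O(4, 6) - 1*5)*(M(8, -1)*(-10)) = (24*((6 - 1*4) - 1*5))*((15 - 5*(-1) - 3*8 - 1*8)*(-10)) = (24*((6 - 4) - 5))*((15 + 5 - 24 - 8)*(-10)) = (24*(2 - 5))*(-12*(-10)) = (24*(-3))*120 = -72*120 = -8640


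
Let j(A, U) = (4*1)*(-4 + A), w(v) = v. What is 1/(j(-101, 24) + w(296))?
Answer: -1/124 ≈ -0.0080645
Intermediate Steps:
j(A, U) = -16 + 4*A (j(A, U) = 4*(-4 + A) = -16 + 4*A)
1/(j(-101, 24) + w(296)) = 1/((-16 + 4*(-101)) + 296) = 1/((-16 - 404) + 296) = 1/(-420 + 296) = 1/(-124) = -1/124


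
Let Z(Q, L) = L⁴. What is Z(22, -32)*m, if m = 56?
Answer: 58720256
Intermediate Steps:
Z(22, -32)*m = (-32)⁴*56 = 1048576*56 = 58720256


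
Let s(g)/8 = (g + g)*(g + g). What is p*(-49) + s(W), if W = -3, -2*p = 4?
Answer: 386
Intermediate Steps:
p = -2 (p = -½*4 = -2)
s(g) = 32*g² (s(g) = 8*((g + g)*(g + g)) = 8*((2*g)*(2*g)) = 8*(4*g²) = 32*g²)
p*(-49) + s(W) = -2*(-49) + 32*(-3)² = 98 + 32*9 = 98 + 288 = 386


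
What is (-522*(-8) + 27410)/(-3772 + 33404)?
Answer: 15793/14816 ≈ 1.0659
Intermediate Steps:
(-522*(-8) + 27410)/(-3772 + 33404) = (4176 + 27410)/29632 = 31586*(1/29632) = 15793/14816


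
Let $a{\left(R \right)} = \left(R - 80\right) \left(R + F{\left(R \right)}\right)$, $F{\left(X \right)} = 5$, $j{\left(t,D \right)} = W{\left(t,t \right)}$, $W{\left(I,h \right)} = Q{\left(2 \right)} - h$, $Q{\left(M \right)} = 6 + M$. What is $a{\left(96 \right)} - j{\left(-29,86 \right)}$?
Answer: $1579$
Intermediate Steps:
$W{\left(I,h \right)} = 8 - h$ ($W{\left(I,h \right)} = \left(6 + 2\right) - h = 8 - h$)
$j{\left(t,D \right)} = 8 - t$
$a{\left(R \right)} = \left(-80 + R\right) \left(5 + R\right)$ ($a{\left(R \right)} = \left(R - 80\right) \left(R + 5\right) = \left(-80 + R\right) \left(5 + R\right)$)
$a{\left(96 \right)} - j{\left(-29,86 \right)} = \left(-400 + 96^{2} - 7200\right) - \left(8 - -29\right) = \left(-400 + 9216 - 7200\right) - \left(8 + 29\right) = 1616 - 37 = 1579$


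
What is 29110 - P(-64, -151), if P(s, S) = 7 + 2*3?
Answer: 29097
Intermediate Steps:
P(s, S) = 13 (P(s, S) = 7 + 6 = 13)
29110 - P(-64, -151) = 29110 - 1*13 = 29110 - 13 = 29097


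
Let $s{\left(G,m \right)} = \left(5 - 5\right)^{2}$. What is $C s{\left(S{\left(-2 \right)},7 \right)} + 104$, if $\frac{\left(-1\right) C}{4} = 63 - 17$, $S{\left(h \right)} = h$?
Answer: $104$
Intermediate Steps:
$s{\left(G,m \right)} = 0$ ($s{\left(G,m \right)} = 0^{2} = 0$)
$C = -184$ ($C = - 4 \left(63 - 17\right) = \left(-4\right) 46 = -184$)
$C s{\left(S{\left(-2 \right)},7 \right)} + 104 = \left(-184\right) 0 + 104 = 0 + 104 = 104$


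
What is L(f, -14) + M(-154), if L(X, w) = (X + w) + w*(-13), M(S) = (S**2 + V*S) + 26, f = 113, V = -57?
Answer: 32801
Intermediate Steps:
M(S) = 26 + S**2 - 57*S (M(S) = (S**2 - 57*S) + 26 = 26 + S**2 - 57*S)
L(X, w) = X - 12*w (L(X, w) = (X + w) - 13*w = X - 12*w)
L(f, -14) + M(-154) = (113 - 12*(-14)) + (26 + (-154)**2 - 57*(-154)) = (113 + 168) + (26 + 23716 + 8778) = 281 + 32520 = 32801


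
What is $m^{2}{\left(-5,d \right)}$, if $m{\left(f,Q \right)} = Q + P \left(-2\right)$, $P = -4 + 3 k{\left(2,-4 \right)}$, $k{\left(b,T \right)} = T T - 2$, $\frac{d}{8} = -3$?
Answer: $10000$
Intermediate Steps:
$d = -24$ ($d = 8 \left(-3\right) = -24$)
$k{\left(b,T \right)} = -2 + T^{2}$ ($k{\left(b,T \right)} = T^{2} - 2 = -2 + T^{2}$)
$P = 38$ ($P = -4 + 3 \left(-2 + \left(-4\right)^{2}\right) = -4 + 3 \left(-2 + 16\right) = -4 + 3 \cdot 14 = -4 + 42 = 38$)
$m{\left(f,Q \right)} = -76 + Q$ ($m{\left(f,Q \right)} = Q + 38 \left(-2\right) = Q - 76 = -76 + Q$)
$m^{2}{\left(-5,d \right)} = \left(-76 - 24\right)^{2} = \left(-100\right)^{2} = 10000$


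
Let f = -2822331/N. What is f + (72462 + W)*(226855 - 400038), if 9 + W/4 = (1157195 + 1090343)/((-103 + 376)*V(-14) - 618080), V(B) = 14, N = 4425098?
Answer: -17043379209037700991751/1359075923642 ≈ -1.2540e+10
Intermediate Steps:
f = -2822331/4425098 ≈ -0.63780
W = -15551720/307129 (W = -36 + 4*((1157195 + 1090343)/((-103 + 376)*14 - 618080)) = -36 + 4*(2247538/(273*14 - 618080)) = -36 + 4*(2247538/(3822 - 618080)) = -36 + 4*(2247538/(-614258)) = -36 + 4*(2247538*(-1/614258)) = -36 + 4*(-1123769/307129) = -36 - 4495076/307129 = -15551720/307129 ≈ -50.636)
f + (72462 + W)*(226855 - 400038) = -2822331/4425098 + (72462 - 15551720/307129)*(226855 - 400038) = -2822331/4425098 + (22239629878/307129)*(-173183) = -2822331/4425098 - 3851525821161674/307129 = -17043379209037700991751/1359075923642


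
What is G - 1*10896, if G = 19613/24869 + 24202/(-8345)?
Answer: -2261704756333/207531805 ≈ -10898.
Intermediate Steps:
G = -438209053/207531805 (G = 19613*(1/24869) + 24202*(-1/8345) = 19613/24869 - 24202/8345 = -438209053/207531805 ≈ -2.1115)
G - 1*10896 = -438209053/207531805 - 1*10896 = -438209053/207531805 - 10896 = -2261704756333/207531805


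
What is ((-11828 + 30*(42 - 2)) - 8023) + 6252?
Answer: -12399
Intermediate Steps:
((-11828 + 30*(42 - 2)) - 8023) + 6252 = ((-11828 + 30*40) - 8023) + 6252 = ((-11828 + 1200) - 8023) + 6252 = (-10628 - 8023) + 6252 = -18651 + 6252 = -12399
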